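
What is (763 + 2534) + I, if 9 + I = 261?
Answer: 3549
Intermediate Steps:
I = 252 (I = -9 + 261 = 252)
(763 + 2534) + I = (763 + 2534) + 252 = 3297 + 252 = 3549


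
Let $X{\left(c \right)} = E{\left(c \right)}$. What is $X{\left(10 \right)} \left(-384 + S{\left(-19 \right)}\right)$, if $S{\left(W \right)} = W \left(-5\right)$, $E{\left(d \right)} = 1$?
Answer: $-289$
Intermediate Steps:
$X{\left(c \right)} = 1$
$S{\left(W \right)} = - 5 W$
$X{\left(10 \right)} \left(-384 + S{\left(-19 \right)}\right) = 1 \left(-384 - -95\right) = 1 \left(-384 + 95\right) = 1 \left(-289\right) = -289$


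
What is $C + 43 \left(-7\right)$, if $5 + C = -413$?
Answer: $-719$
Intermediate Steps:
$C = -418$ ($C = -5 - 413 = -418$)
$C + 43 \left(-7\right) = -418 + 43 \left(-7\right) = -418 - 301 = -719$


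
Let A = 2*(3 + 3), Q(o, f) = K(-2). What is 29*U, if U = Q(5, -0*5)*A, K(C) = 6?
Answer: 2088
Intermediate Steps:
Q(o, f) = 6
A = 12 (A = 2*6 = 12)
U = 72 (U = 6*12 = 72)
29*U = 29*72 = 2088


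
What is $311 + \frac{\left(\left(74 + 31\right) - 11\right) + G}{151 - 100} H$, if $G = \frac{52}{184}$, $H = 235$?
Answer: $\frac{1748801}{2346} \approx 745.44$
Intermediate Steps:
$G = \frac{13}{46}$ ($G = 52 \cdot \frac{1}{184} = \frac{13}{46} \approx 0.28261$)
$311 + \frac{\left(\left(74 + 31\right) - 11\right) + G}{151 - 100} H = 311 + \frac{\left(\left(74 + 31\right) - 11\right) + \frac{13}{46}}{151 - 100} \cdot 235 = 311 + \frac{\left(105 - 11\right) + \frac{13}{46}}{51} \cdot 235 = 311 + \left(94 + \frac{13}{46}\right) \frac{1}{51} \cdot 235 = 311 + \frac{4337}{46} \cdot \frac{1}{51} \cdot 235 = 311 + \frac{4337}{2346} \cdot 235 = 311 + \frac{1019195}{2346} = \frac{1748801}{2346}$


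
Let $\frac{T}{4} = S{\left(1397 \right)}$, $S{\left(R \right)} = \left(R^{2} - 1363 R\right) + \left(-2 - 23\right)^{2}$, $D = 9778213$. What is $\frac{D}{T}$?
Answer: $\frac{9778213}{192492} \approx 50.798$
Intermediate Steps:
$S{\left(R \right)} = 625 + R^{2} - 1363 R$ ($S{\left(R \right)} = \left(R^{2} - 1363 R\right) + \left(-25\right)^{2} = \left(R^{2} - 1363 R\right) + 625 = 625 + R^{2} - 1363 R$)
$T = 192492$ ($T = 4 \left(625 + 1397^{2} - 1904111\right) = 4 \left(625 + 1951609 - 1904111\right) = 4 \cdot 48123 = 192492$)
$\frac{D}{T} = \frac{9778213}{192492}$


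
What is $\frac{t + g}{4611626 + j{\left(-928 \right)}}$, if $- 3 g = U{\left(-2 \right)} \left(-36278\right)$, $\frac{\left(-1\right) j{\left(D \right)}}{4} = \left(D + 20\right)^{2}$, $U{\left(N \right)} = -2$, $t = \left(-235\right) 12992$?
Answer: $- \frac{4615958}{1970655} \approx -2.3423$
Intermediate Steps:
$t = -3053120$
$j{\left(D \right)} = - 4 \left(20 + D\right)^{2}$ ($j{\left(D \right)} = - 4 \left(D + 20\right)^{2} = - 4 \left(20 + D\right)^{2}$)
$g = - \frac{72556}{3}$ ($g = - \frac{\left(-2\right) \left(-36278\right)}{3} = \left(- \frac{1}{3}\right) 72556 = - \frac{72556}{3} \approx -24185.0$)
$\frac{t + g}{4611626 + j{\left(-928 \right)}} = \frac{-3053120 - \frac{72556}{3}}{4611626 - 4 \left(20 - 928\right)^{2}} = - \frac{9231916}{3 \left(4611626 - 4 \left(-908\right)^{2}\right)} = - \frac{9231916}{3 \left(4611626 - 3297856\right)} = - \frac{9231916}{3 \cdot 1313770} = \left(- \frac{9231916}{3}\right) \frac{1}{1313770} = - \frac{4615958}{1970655}$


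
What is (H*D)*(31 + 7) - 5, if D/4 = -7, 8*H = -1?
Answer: 128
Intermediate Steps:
H = -⅛ (H = (⅛)*(-1) = -⅛ ≈ -0.12500)
D = -28 (D = 4*(-7) = -28)
(H*D)*(31 + 7) - 5 = (-⅛*(-28))*(31 + 7) - 5 = (7/2)*38 - 5 = 133 - 5 = 128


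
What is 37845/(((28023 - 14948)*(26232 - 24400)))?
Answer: 7569/4790680 ≈ 0.0015799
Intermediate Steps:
37845/(((28023 - 14948)*(26232 - 24400))) = 37845/((13075*1832)) = 37845/23953400 = 37845*(1/23953400) = 7569/4790680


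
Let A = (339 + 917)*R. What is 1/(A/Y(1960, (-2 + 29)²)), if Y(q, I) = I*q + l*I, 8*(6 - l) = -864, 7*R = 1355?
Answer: 5291811/850940 ≈ 6.2188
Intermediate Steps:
R = 1355/7 (R = (⅐)*1355 = 1355/7 ≈ 193.57)
l = 114 (l = 6 - ⅛*(-864) = 6 + 108 = 114)
Y(q, I) = 114*I + I*q (Y(q, I) = I*q + 114*I = 114*I + I*q)
A = 1701880/7 (A = (339 + 917)*(1355/7) = 1256*(1355/7) = 1701880/7 ≈ 2.4313e+5)
1/(A/Y(1960, (-2 + 29)²)) = 1/(1701880/(7*(((-2 + 29)²*(114 + 1960))))) = 1/(1701880/(7*((27²*2074)))) = 1/(1701880/(7*((729*2074)))) = 1/((1701880/7)/1511946) = 1/((1701880/7)*(1/1511946)) = 1/(850940/5291811) = 5291811/850940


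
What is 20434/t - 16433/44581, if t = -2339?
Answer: -949404941/104274959 ≈ -9.1048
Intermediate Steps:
20434/t - 16433/44581 = 20434/(-2339) - 16433/44581 = 20434*(-1/2339) - 16433*1/44581 = -20434/2339 - 16433/44581 = -949404941/104274959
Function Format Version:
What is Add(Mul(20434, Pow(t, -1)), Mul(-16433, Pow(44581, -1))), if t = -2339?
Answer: Rational(-949404941, 104274959) ≈ -9.1048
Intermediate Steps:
Add(Mul(20434, Pow(t, -1)), Mul(-16433, Pow(44581, -1))) = Add(Mul(20434, Pow(-2339, -1)), Mul(-16433, Pow(44581, -1))) = Add(Mul(20434, Rational(-1, 2339)), Mul(-16433, Rational(1, 44581))) = Add(Rational(-20434, 2339), Rational(-16433, 44581)) = Rational(-949404941, 104274959)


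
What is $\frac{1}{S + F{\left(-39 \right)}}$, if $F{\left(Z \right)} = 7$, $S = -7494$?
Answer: $- \frac{1}{7487} \approx -0.00013356$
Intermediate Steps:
$\frac{1}{S + F{\left(-39 \right)}} = \frac{1}{-7494 + 7} = \frac{1}{-7487} = - \frac{1}{7487}$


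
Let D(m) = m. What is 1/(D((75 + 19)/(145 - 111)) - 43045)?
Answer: -17/731718 ≈ -2.3233e-5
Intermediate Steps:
1/(D((75 + 19)/(145 - 111)) - 43045) = 1/((75 + 19)/(145 - 111) - 43045) = 1/(94/34 - 43045) = 1/(94*(1/34) - 43045) = 1/(47/17 - 43045) = 1/(-731718/17) = -17/731718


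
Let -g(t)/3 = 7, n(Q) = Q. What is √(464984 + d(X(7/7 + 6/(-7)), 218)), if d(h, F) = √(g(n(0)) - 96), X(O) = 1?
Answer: √(464984 + 3*I*√13) ≈ 681.9 + 0.008*I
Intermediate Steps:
g(t) = -21 (g(t) = -3*7 = -21)
d(h, F) = 3*I*√13 (d(h, F) = √(-21 - 96) = √(-117) = 3*I*√13)
√(464984 + d(X(7/7 + 6/(-7)), 218)) = √(464984 + 3*I*√13)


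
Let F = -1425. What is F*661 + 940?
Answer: -940985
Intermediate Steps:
F*661 + 940 = -1425*661 + 940 = -941925 + 940 = -940985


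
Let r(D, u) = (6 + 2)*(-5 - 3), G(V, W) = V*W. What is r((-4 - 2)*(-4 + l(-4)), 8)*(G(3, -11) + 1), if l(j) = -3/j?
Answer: 2048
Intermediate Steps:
r(D, u) = -64 (r(D, u) = 8*(-8) = -64)
r((-4 - 2)*(-4 + l(-4)), 8)*(G(3, -11) + 1) = -64*(3*(-11) + 1) = -64*(-33 + 1) = -64*(-32) = 2048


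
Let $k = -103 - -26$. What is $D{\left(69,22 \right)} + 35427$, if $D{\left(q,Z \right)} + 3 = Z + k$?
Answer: $35369$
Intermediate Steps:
$k = -77$ ($k = -103 + 26 = -77$)
$D{\left(q,Z \right)} = -80 + Z$ ($D{\left(q,Z \right)} = -3 + \left(Z - 77\right) = -3 + \left(-77 + Z\right) = -80 + Z$)
$D{\left(69,22 \right)} + 35427 = \left(-80 + 22\right) + 35427 = -58 + 35427 = 35369$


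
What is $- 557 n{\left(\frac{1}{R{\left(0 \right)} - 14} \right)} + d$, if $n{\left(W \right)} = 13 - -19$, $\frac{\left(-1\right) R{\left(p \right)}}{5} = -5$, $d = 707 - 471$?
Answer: $-17588$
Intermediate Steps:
$d = 236$
$R{\left(p \right)} = 25$ ($R{\left(p \right)} = \left(-5\right) \left(-5\right) = 25$)
$n{\left(W \right)} = 32$ ($n{\left(W \right)} = 13 + 19 = 32$)
$- 557 n{\left(\frac{1}{R{\left(0 \right)} - 14} \right)} + d = \left(-557\right) 32 + 236 = -17824 + 236 = -17588$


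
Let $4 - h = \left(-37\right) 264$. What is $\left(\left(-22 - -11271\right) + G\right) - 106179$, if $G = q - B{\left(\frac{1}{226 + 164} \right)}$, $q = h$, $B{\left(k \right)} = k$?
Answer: $- \frac{33211621}{390} \approx -85158.0$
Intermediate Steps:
$h = 9772$ ($h = 4 - \left(-37\right) 264 = 4 - -9768 = 4 + 9768 = 9772$)
$q = 9772$
$G = \frac{3811079}{390}$ ($G = 9772 - \frac{1}{226 + 164} = 9772 - \frac{1}{390} = \frac{3811079}{390} \approx 9772.0$)
$\left(\left(-22 - -11271\right) + G\right) - 106179 = \left(\left(-22 - -11271\right) + \frac{3811079}{390}\right) - 106179 = \left(\left(-22 + 11271\right) + \frac{3811079}{390}\right) - 106179 = \left(11249 + \frac{3811079}{390}\right) - 106179 = \frac{8198189}{390} - 106179 = - \frac{33211621}{390}$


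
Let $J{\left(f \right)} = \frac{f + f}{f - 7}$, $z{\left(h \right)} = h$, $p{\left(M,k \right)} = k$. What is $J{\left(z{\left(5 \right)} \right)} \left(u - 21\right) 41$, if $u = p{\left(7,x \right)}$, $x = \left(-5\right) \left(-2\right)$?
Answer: $2255$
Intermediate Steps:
$x = 10$
$u = 10$
$J{\left(f \right)} = \frac{2 f}{-7 + f}$
$J{\left(z{\left(5 \right)} \right)} \left(u - 21\right) 41 = 2 \cdot 5 \frac{1}{-7 + 5} \left(10 - 21\right) 41 = 2 \cdot 5 \frac{1}{-2} \left(-11\right) 41 = 2 \cdot 5 \left(- \frac{1}{2}\right) \left(-11\right) 41 = \left(-5\right) \left(-11\right) 41 = 55 \cdot 41 = 2255$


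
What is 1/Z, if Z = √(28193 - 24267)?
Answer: √3926/3926 ≈ 0.015960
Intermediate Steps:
Z = √3926 ≈ 62.658
1/Z = 1/(√3926) = √3926/3926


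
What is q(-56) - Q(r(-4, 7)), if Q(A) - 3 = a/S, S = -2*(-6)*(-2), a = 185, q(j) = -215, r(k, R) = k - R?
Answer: -5047/24 ≈ -210.29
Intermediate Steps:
S = -24 (S = 12*(-2) = -24)
Q(A) = -113/24 (Q(A) = 3 + 185/(-24) = 3 + 185*(-1/24) = 3 - 185/24 = -113/24)
q(-56) - Q(r(-4, 7)) = -215 - 1*(-113/24) = -215 + 113/24 = -5047/24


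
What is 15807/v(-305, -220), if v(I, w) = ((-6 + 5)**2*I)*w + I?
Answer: 5269/22265 ≈ 0.23665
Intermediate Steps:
v(I, w) = I + I*w (v(I, w) = ((-1)**2*I)*w + I = (1*I)*w + I = I*w + I = I + I*w)
15807/v(-305, -220) = 15807/((-305*(1 - 220))) = 15807/((-305*(-219))) = 15807/66795 = 15807*(1/66795) = 5269/22265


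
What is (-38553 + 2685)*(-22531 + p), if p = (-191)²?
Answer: -500358600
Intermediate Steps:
p = 36481
(-38553 + 2685)*(-22531 + p) = (-38553 + 2685)*(-22531 + 36481) = -35868*13950 = -500358600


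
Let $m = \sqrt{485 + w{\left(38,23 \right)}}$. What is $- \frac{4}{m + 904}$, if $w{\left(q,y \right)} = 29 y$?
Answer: $- \frac{113}{25502} + \frac{3 \sqrt{2}}{25502} \approx -0.0042647$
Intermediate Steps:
$m = 24 \sqrt{2}$ ($m = \sqrt{485 + 29 \cdot 23} = \sqrt{485 + 667} = \sqrt{1152} = 24 \sqrt{2} \approx 33.941$)
$- \frac{4}{m + 904} = - \frac{4}{24 \sqrt{2} + 904} = - \frac{4}{904 + 24 \sqrt{2}}$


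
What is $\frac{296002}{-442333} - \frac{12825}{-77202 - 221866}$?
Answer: $- \frac{82851805411}{132287645644} \approx -0.6263$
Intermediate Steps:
$\frac{296002}{-442333} - \frac{12825}{-77202 - 221866} = 296002 \left(- \frac{1}{442333}\right) - \frac{12825}{-77202 - 221866} = - \frac{296002}{442333} - \frac{12825}{-299068} = - \frac{296002}{442333} - - \frac{12825}{299068} = - \frac{296002}{442333} + \frac{12825}{299068} = - \frac{82851805411}{132287645644}$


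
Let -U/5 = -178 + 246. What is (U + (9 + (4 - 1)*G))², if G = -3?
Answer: 115600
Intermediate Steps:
U = -340 (U = -5*(-178 + 246) = -5*68 = -340)
(U + (9 + (4 - 1)*G))² = (-340 + (9 + (4 - 1)*(-3)))² = (-340 + (9 + 3*(-3)))² = (-340 + (9 - 9))² = (-340 + 0)² = (-340)² = 115600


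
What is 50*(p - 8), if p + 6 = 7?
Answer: -350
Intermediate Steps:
p = 1 (p = -6 + 7 = 1)
50*(p - 8) = 50*(1 - 8) = 50*(-7) = -350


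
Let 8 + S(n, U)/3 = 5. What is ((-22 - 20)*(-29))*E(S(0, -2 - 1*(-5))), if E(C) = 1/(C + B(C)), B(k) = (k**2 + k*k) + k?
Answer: 203/24 ≈ 8.4583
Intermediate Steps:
S(n, U) = -9 (S(n, U) = -24 + 3*5 = -24 + 15 = -9)
B(k) = k + 2*k**2 (B(k) = (k**2 + k**2) + k = 2*k**2 + k = k + 2*k**2)
E(C) = 1/(C + C*(1 + 2*C))
((-22 - 20)*(-29))*E(S(0, -2 - 1*(-5))) = ((-22 - 20)*(-29))*((1/2)/(-9*(1 - 9))) = (-42*(-29))*((1/2)*(-1/9)/(-8)) = 1218*((1/2)*(-1/9)*(-1/8)) = 1218*(1/144) = 203/24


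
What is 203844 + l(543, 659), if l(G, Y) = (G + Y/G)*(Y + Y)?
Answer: 500166836/543 ≈ 9.2112e+5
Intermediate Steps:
l(G, Y) = 2*Y*(G + Y/G) (l(G, Y) = (G + Y/G)*(2*Y) = 2*Y*(G + Y/G))
203844 + l(543, 659) = 203844 + 2*659*(659 + 543²)/543 = 203844 + 2*659*(1/543)*(659 + 294849) = 203844 + 2*659*(1/543)*295508 = 203844 + 389479544/543 = 500166836/543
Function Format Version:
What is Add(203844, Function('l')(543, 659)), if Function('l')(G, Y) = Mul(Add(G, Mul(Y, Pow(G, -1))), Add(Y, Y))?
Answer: Rational(500166836, 543) ≈ 9.2112e+5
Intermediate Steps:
Function('l')(G, Y) = Mul(2, Y, Add(G, Mul(Y, Pow(G, -1)))) (Function('l')(G, Y) = Mul(Add(G, Mul(Y, Pow(G, -1))), Mul(2, Y)) = Mul(2, Y, Add(G, Mul(Y, Pow(G, -1)))))
Add(203844, Function('l')(543, 659)) = Add(203844, Mul(2, 659, Pow(543, -1), Add(659, Pow(543, 2)))) = Add(203844, Mul(2, 659, Rational(1, 543), Add(659, 294849))) = Add(203844, Mul(2, 659, Rational(1, 543), 295508)) = Add(203844, Rational(389479544, 543)) = Rational(500166836, 543)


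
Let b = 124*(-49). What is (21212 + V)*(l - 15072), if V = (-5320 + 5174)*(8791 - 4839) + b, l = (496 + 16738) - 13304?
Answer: 6260199552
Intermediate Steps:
b = -6076
l = 3930 (l = 17234 - 13304 = 3930)
V = -583068 (V = (-5320 + 5174)*(8791 - 4839) - 6076 = -146*3952 - 6076 = -576992 - 6076 = -583068)
(21212 + V)*(l - 15072) = (21212 - 583068)*(3930 - 15072) = -561856*(-11142) = 6260199552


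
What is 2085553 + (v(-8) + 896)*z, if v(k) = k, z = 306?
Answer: 2357281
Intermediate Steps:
2085553 + (v(-8) + 896)*z = 2085553 + (-8 + 896)*306 = 2085553 + 888*306 = 2085553 + 271728 = 2357281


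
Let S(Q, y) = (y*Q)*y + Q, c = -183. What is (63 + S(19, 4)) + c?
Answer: 203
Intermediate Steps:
S(Q, y) = Q + Q*y² (S(Q, y) = (Q*y)*y + Q = Q*y² + Q = Q + Q*y²)
(63 + S(19, 4)) + c = (63 + 19*(1 + 4²)) - 183 = (63 + 19*(1 + 16)) - 183 = (63 + 19*17) - 183 = (63 + 323) - 183 = 386 - 183 = 203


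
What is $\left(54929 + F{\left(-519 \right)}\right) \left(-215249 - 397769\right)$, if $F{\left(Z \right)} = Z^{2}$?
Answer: $-198795607220$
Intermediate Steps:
$\left(54929 + F{\left(-519 \right)}\right) \left(-215249 - 397769\right) = \left(54929 + \left(-519\right)^{2}\right) \left(-215249 - 397769\right) = \left(54929 + 269361\right) \left(-613018\right) = 324290 \left(-613018\right) = -198795607220$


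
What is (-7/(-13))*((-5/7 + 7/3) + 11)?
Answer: 265/39 ≈ 6.7949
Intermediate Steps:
(-7/(-13))*((-5/7 + 7/3) + 11) = (-7*(-1/13))*((-5*⅐ + 7*(⅓)) + 11) = 7*((-5/7 + 7/3) + 11)/13 = 7*(34/21 + 11)/13 = (7/13)*(265/21) = 265/39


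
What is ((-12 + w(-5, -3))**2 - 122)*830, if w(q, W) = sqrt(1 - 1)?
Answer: 18260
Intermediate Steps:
w(q, W) = 0 (w(q, W) = sqrt(0) = 0)
((-12 + w(-5, -3))**2 - 122)*830 = ((-12 + 0)**2 - 122)*830 = ((-12)**2 - 122)*830 = (144 - 122)*830 = 22*830 = 18260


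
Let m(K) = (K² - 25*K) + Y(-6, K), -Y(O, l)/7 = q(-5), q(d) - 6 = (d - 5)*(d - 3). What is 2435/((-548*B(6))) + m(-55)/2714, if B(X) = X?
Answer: 2939617/4461816 ≈ 0.65884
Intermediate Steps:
q(d) = 6 + (-5 + d)*(-3 + d) (q(d) = 6 + (d - 5)*(d - 3) = 6 + (-5 + d)*(-3 + d))
Y(O, l) = -602 (Y(O, l) = -7*(21 + (-5)² - 8*(-5)) = -7*(21 + 25 + 40) = -7*86 = -602)
m(K) = -602 + K² - 25*K (m(K) = (K² - 25*K) - 602 = -602 + K² - 25*K)
2435/((-548*B(6))) + m(-55)/2714 = 2435/((-548*6)) + (-602 + (-55)² - 25*(-55))/2714 = 2435/(-3288) + (-602 + 3025 + 1375)*(1/2714) = 2435*(-1/3288) + 3798*(1/2714) = -2435/3288 + 1899/1357 = 2939617/4461816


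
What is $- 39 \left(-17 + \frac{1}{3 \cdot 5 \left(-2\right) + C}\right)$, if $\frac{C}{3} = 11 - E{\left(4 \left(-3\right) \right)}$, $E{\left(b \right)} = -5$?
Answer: $\frac{3965}{6} \approx 660.83$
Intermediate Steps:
$C = 48$ ($C = 3 \left(11 - -5\right) = 3 \left(11 + 5\right) = 3 \cdot 16 = 48$)
$- 39 \left(-17 + \frac{1}{3 \cdot 5 \left(-2\right) + C}\right) = - 39 \left(-17 + \frac{1}{3 \cdot 5 \left(-2\right) + 48}\right) = - 39 \left(-17 + \frac{1}{15 \left(-2\right) + 48}\right) = - 39 \left(-17 + \frac{1}{-30 + 48}\right) = - 39 \left(-17 + \frac{1}{18}\right) = \left(-39\right) \left(- \frac{305}{18}\right) = \frac{3965}{6}$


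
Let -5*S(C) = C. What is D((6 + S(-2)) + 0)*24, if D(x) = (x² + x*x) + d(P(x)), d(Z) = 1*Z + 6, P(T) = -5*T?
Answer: 33552/25 ≈ 1342.1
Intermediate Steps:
S(C) = -C/5
d(Z) = 6 + Z (d(Z) = Z + 6 = 6 + Z)
D(x) = 6 - 5*x + 2*x² (D(x) = (x² + x*x) + (6 - 5*x) = (x² + x²) + (6 - 5*x) = 2*x² + (6 - 5*x) = 6 - 5*x + 2*x²)
D((6 + S(-2)) + 0)*24 = (6 - 5*((6 - ⅕*(-2)) + 0) + 2*((6 - ⅕*(-2)) + 0)²)*24 = (6 - 5*((6 + ⅖) + 0) + 2*((6 + ⅖) + 0)²)*24 = (6 - 5*(32/5 + 0) + 2*(32/5 + 0)²)*24 = (6 - 5*32/5 + 2*(32/5)²)*24 = (6 - 32 + 2*(1024/25))*24 = (6 - 32 + 2048/25)*24 = (1398/25)*24 = 33552/25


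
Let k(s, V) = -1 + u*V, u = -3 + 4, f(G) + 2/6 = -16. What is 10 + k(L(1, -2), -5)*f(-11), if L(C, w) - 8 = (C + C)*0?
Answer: 108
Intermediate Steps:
f(G) = -49/3 (f(G) = -⅓ - 16 = -49/3)
u = 1
L(C, w) = 8 (L(C, w) = 8 + (C + C)*0 = 8 + (2*C)*0 = 8 + 0 = 8)
k(s, V) = -1 + V (k(s, V) = -1 + 1*V = -1 + V)
10 + k(L(1, -2), -5)*f(-11) = 10 + (-1 - 5)*(-49/3) = 10 - 6*(-49/3) = 10 + 98 = 108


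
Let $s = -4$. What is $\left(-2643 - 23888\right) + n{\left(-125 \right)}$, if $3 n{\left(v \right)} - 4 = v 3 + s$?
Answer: $-26656$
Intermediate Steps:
$n{\left(v \right)} = v$ ($n{\left(v \right)} = \frac{4}{3} + \frac{v 3 - 4}{3} = \frac{4}{3} + \frac{3 v - 4}{3} = \frac{4}{3} + \frac{-4 + 3 v}{3} = \frac{4}{3} + \left(- \frac{4}{3} + v\right) = v$)
$\left(-2643 - 23888\right) + n{\left(-125 \right)} = \left(-2643 - 23888\right) - 125 = -26531 - 125 = -26656$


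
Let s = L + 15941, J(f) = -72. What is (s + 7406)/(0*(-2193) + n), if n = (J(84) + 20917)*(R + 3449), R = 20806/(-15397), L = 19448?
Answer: 131782923/221304890543 ≈ 0.00059548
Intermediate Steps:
s = 35389 (s = 19448 + 15941 = 35389)
R = -20806/15397 (R = 20806*(-1/15397) = -20806/15397 ≈ -1.3513)
n = 1106524452715/15397 (n = (-72 + 20917)*(-20806/15397 + 3449) = 20845*(53083447/15397) = 1106524452715/15397 ≈ 7.1866e+7)
(s + 7406)/(0*(-2193) + n) = (35389 + 7406)/(0*(-2193) + 1106524452715/15397) = 42795/(0 + 1106524452715/15397) = 42795/(1106524452715/15397) = 42795*(15397/1106524452715) = 131782923/221304890543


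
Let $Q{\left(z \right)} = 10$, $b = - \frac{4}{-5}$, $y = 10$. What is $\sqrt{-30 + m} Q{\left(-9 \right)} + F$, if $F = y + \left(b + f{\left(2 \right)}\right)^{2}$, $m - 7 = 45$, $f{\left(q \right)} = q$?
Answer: $\frac{446}{25} + 10 \sqrt{22} \approx 64.744$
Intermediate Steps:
$b = \frac{4}{5}$ ($b = \left(-4\right) \left(- \frac{1}{5}\right) = \frac{4}{5} \approx 0.8$)
$m = 52$ ($m = 7 + 45 = 52$)
$F = \frac{446}{25}$ ($F = 10 + \left(\frac{4}{5} + 2\right)^{2} = 10 + \left(\frac{14}{5}\right)^{2} = 10 + \frac{196}{25} = \frac{446}{25} \approx 17.84$)
$\sqrt{-30 + m} Q{\left(-9 \right)} + F = \sqrt{-30 + 52} \cdot 10 + \frac{446}{25} = \sqrt{22} \cdot 10 + \frac{446}{25} = 10 \sqrt{22} + \frac{446}{25} = \frac{446}{25} + 10 \sqrt{22}$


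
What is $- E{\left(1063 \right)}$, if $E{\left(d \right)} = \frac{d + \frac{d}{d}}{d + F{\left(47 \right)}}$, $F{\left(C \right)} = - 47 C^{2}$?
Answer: $\frac{19}{1835} \approx 0.010354$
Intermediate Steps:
$E{\left(d \right)} = \frac{1 + d}{-103823 + d}$ ($E{\left(d \right)} = \frac{d + \frac{d}{d}}{d - 47 \cdot 47^{2}} = \frac{d + 1}{d - 103823} = \frac{1 + d}{d - 103823} = \frac{1 + d}{-103823 + d}$)
$- E{\left(1063 \right)} = - \frac{1 + 1063}{-103823 + 1063} = - \frac{1064}{-102760} = - \frac{\left(-1\right) 1064}{102760} = \left(-1\right) \left(- \frac{19}{1835}\right) = \frac{19}{1835}$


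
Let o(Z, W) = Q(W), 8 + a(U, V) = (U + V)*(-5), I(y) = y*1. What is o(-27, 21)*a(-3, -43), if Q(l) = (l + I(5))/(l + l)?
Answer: 962/7 ≈ 137.43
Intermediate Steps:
I(y) = y
Q(l) = (5 + l)/(2*l) (Q(l) = (l + 5)/(l + l) = (5 + l)/((2*l)) = (5 + l)*(1/(2*l)) = (5 + l)/(2*l))
a(U, V) = -8 - 5*U - 5*V (a(U, V) = -8 + (U + V)*(-5) = -8 + (-5*U - 5*V) = -8 - 5*U - 5*V)
o(Z, W) = (5 + W)/(2*W)
o(-27, 21)*a(-3, -43) = ((1/2)*(5 + 21)/21)*(-8 - 5*(-3) - 5*(-43)) = ((1/2)*(1/21)*26)*(-8 + 15 + 215) = (13/21)*222 = 962/7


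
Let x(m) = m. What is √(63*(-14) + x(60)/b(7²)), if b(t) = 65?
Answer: I*√148902/13 ≈ 29.683*I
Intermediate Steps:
√(63*(-14) + x(60)/b(7²)) = √(63*(-14) + 60/65) = √(-882 + 60*(1/65)) = √(-882 + 12/13) = √(-11454/13) = I*√148902/13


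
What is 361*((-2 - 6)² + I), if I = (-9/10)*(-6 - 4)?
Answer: 26353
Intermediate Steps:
I = 9 (I = -9*⅒*(-10) = -9/10*(-10) = 9)
361*((-2 - 6)² + I) = 361*((-2 - 6)² + 9) = 361*((-8)² + 9) = 361*(64 + 9) = 361*73 = 26353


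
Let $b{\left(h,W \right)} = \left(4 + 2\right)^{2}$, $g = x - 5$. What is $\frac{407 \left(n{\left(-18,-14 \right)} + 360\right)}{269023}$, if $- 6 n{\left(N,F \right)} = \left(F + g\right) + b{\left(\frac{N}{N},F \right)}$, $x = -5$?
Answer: $\frac{145706}{269023} \approx 0.54161$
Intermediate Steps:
$g = -10$ ($g = -5 - 5 = -10$)
$b{\left(h,W \right)} = 36$ ($b{\left(h,W \right)} = 6^{2} = 36$)
$n{\left(N,F \right)} = - \frac{13}{3} - \frac{F}{6}$ ($n{\left(N,F \right)} = - \frac{\left(F - 10\right) + 36}{6} = - \frac{\left(-10 + F\right) + 36}{6} = - \frac{26 + F}{6} = - \frac{13}{3} - \frac{F}{6}$)
$\frac{407 \left(n{\left(-18,-14 \right)} + 360\right)}{269023} = \frac{407 \left(\left(- \frac{13}{3} - - \frac{7}{3}\right) + 360\right)}{269023} = 407 \left(\left(- \frac{13}{3} + \frac{7}{3}\right) + 360\right) \frac{1}{269023} = 407 \left(-2 + 360\right) \frac{1}{269023} = 407 \cdot 358 \cdot \frac{1}{269023} = 145706 \cdot \frac{1}{269023} = \frac{145706}{269023}$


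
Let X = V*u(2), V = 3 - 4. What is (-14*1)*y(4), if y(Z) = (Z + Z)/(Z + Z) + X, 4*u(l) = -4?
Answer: -28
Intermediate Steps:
u(l) = -1 (u(l) = (¼)*(-4) = -1)
V = -1
X = 1 (X = -1*(-1) = 1)
y(Z) = 2 (y(Z) = (Z + Z)/(Z + Z) + 1 = (2*Z)/((2*Z)) + 1 = (2*Z)*(1/(2*Z)) + 1 = 1 + 1 = 2)
(-14*1)*y(4) = -14*1*2 = -14*2 = -28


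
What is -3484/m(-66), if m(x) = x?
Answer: 1742/33 ≈ 52.788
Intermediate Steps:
-3484/m(-66) = -3484/(-66) = -3484*(-1/66) = 1742/33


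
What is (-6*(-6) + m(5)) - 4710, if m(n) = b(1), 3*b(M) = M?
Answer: -14021/3 ≈ -4673.7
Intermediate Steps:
b(M) = M/3
m(n) = ⅓ (m(n) = (⅓)*1 = ⅓)
(-6*(-6) + m(5)) - 4710 = (-6*(-6) + ⅓) - 4710 = (36 + ⅓) - 4710 = 109/3 - 4710 = -14021/3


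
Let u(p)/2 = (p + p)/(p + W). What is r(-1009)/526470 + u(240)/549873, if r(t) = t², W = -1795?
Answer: 19344715869167/10003544390490 ≈ 1.9338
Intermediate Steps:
u(p) = 4*p/(-1795 + p) (u(p) = 2*((p + p)/(p - 1795)) = 2*((2*p)/(-1795 + p)) = 2*(2*p/(-1795 + p)) = 4*p/(-1795 + p))
r(-1009)/526470 + u(240)/549873 = (-1009)²/526470 + (4*240/(-1795 + 240))/549873 = 1018081*(1/526470) + (4*240/(-1555))*(1/549873) = 1018081/526470 + (4*240*(-1/1555))*(1/549873) = 1018081/526470 - 192/311*1/549873 = 1018081/526470 - 64/57003501 = 19344715869167/10003544390490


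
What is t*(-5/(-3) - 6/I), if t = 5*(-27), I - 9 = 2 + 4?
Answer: -171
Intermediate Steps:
I = 15 (I = 9 + (2 + 4) = 9 + 6 = 15)
t = -135
t*(-5/(-3) - 6/I) = -135*(-5/(-3) - 6/15) = -135*(-5*(-1/3) - 6*1/15) = -135*(5/3 - 2/5) = -135*19/15 = -171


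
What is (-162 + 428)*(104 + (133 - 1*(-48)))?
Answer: 75810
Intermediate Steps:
(-162 + 428)*(104 + (133 - 1*(-48))) = 266*(104 + (133 + 48)) = 266*(104 + 181) = 266*285 = 75810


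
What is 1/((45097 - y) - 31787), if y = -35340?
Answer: 1/48650 ≈ 2.0555e-5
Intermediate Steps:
1/((45097 - y) - 31787) = 1/((45097 - 1*(-35340)) - 31787) = 1/((45097 + 35340) - 31787) = 1/(80437 - 31787) = 1/48650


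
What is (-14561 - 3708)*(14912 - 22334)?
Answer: 135592518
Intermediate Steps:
(-14561 - 3708)*(14912 - 22334) = -18269*(-7422) = 135592518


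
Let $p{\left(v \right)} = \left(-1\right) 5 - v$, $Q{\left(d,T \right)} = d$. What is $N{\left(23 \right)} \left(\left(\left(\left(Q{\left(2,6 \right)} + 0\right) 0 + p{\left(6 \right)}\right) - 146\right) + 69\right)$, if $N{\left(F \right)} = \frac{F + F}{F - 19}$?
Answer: $-1012$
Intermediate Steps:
$p{\left(v \right)} = -5 - v$
$N{\left(F \right)} = \frac{2 F}{-19 + F}$
$N{\left(23 \right)} \left(\left(\left(\left(Q{\left(2,6 \right)} + 0\right) 0 + p{\left(6 \right)}\right) - 146\right) + 69\right) = 2 \cdot 23 \frac{1}{-19 + 23} \left(\left(\left(\left(2 + 0\right) 0 - 11\right) - 146\right) + 69\right) = 2 \cdot 23 \cdot \frac{1}{4} \left(\left(\left(2 \cdot 0 - 11\right) - 146\right) + 69\right) = 2 \cdot 23 \cdot \frac{1}{4} \left(\left(\left(0 - 11\right) - 146\right) + 69\right) = \frac{23 \left(\left(-11 - 146\right) + 69\right)}{2} = \frac{23 \left(-157 + 69\right)}{2} = \frac{23}{2} \left(-88\right) = -1012$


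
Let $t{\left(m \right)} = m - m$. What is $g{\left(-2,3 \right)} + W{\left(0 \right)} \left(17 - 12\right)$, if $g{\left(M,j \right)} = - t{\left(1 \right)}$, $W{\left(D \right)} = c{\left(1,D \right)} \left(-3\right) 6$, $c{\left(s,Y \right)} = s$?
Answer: $-90$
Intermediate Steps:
$t{\left(m \right)} = 0$
$W{\left(D \right)} = -18$ ($W{\left(D \right)} = 1 \left(-3\right) 6 = \left(-3\right) 6 = -18$)
$g{\left(M,j \right)} = 0$ ($g{\left(M,j \right)} = \left(-1\right) 0 = 0$)
$g{\left(-2,3 \right)} + W{\left(0 \right)} \left(17 - 12\right) = 0 - 18 \left(17 - 12\right) = 0 - 90 = -90$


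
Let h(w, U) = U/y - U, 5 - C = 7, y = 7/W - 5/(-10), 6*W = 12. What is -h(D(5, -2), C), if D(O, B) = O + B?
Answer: -3/2 ≈ -1.5000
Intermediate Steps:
W = 2 (W = (1/6)*12 = 2)
y = 4 (y = 7/2 - 5/(-10) = 7*(1/2) - 5*(-1/10) = 7/2 + 1/2 = 4)
C = -2 (C = 5 - 1*7 = 5 - 7 = -2)
D(O, B) = B + O
h(w, U) = -3*U/4 (h(w, U) = U/4 - U = -3*U/4)
-h(D(5, -2), C) = -(-3)*(-2)/4 = -1*3/2 = -3/2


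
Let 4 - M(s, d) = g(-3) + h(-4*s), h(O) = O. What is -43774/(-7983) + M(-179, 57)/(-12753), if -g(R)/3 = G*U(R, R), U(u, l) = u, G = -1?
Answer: 20883773/3770637 ≈ 5.5385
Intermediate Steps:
g(R) = 3*R (g(R) = -(-3)*R = 3*R)
M(s, d) = 13 + 4*s (M(s, d) = 4 - (3*(-3) - 4*s) = 4 - (-9 - 4*s) = 4 + (9 + 4*s) = 13 + 4*s)
-43774/(-7983) + M(-179, 57)/(-12753) = -43774/(-7983) + (13 + 4*(-179))/(-12753) = -43774*(-1/7983) + (13 - 716)*(-1/12753) = 43774/7983 - 703*(-1/12753) = 43774/7983 + 703/12753 = 20883773/3770637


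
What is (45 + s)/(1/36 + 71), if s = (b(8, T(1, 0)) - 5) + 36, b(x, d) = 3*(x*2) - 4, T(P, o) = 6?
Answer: 4320/2557 ≈ 1.6895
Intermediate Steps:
b(x, d) = -4 + 6*x (b(x, d) = 3*(2*x) - 4 = 6*x - 4 = -4 + 6*x)
s = 75 (s = ((-4 + 6*8) - 5) + 36 = ((-4 + 48) - 5) + 36 = (44 - 5) + 36 = 39 + 36 = 75)
(45 + s)/(1/36 + 71) = (45 + 75)/(1/36 + 71) = 120/(1/36 + 71) = 120/(2557/36) = 120*(36/2557) = 4320/2557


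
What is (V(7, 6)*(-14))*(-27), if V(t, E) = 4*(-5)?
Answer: -7560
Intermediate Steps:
V(t, E) = -20
(V(7, 6)*(-14))*(-27) = -20*(-14)*(-27) = 280*(-27) = -7560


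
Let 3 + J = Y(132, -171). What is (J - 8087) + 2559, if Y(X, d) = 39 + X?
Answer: -5360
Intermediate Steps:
J = 168 (J = -3 + (39 + 132) = -3 + 171 = 168)
(J - 8087) + 2559 = (168 - 8087) + 2559 = -7919 + 2559 = -5360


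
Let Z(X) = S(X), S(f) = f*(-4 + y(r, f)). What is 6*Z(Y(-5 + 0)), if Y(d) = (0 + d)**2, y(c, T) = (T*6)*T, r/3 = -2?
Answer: 561900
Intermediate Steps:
r = -6 (r = 3*(-2) = -6)
y(c, T) = 6*T**2 (y(c, T) = (6*T)*T = 6*T**2)
S(f) = f*(-4 + 6*f**2)
Y(d) = d**2
Z(X) = -4*X + 6*X**3
6*Z(Y(-5 + 0)) = 6*(-4*(-5 + 0)**2 + 6*((-5 + 0)**2)**3) = 6*(-4*(-5)**2 + 6*((-5)**2)**3) = 6*(-4*25 + 6*25**3) = 6*(-100 + 6*15625) = 6*(-100 + 93750) = 6*93650 = 561900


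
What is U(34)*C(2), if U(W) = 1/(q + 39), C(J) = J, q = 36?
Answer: 2/75 ≈ 0.026667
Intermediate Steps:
U(W) = 1/75 (U(W) = 1/(36 + 39) = 1/75)
U(34)*C(2) = (1/75)*2 = 2/75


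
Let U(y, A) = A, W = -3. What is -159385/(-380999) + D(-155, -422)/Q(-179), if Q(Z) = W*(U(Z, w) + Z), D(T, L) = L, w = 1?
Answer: -37834994/101726733 ≈ -0.37193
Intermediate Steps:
Q(Z) = -3 - 3*Z (Q(Z) = -3*(1 + Z) = -3 - 3*Z)
-159385/(-380999) + D(-155, -422)/Q(-179) = -159385/(-380999) - 422/(-3 - 3*(-179)) = -159385*(-1/380999) - 422/(-3 + 537) = 159385/380999 - 422/534 = 159385/380999 - 422*1/534 = 159385/380999 - 211/267 = -37834994/101726733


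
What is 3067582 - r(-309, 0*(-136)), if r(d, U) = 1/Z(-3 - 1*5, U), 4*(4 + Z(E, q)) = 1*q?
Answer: 12270329/4 ≈ 3.0676e+6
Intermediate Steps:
Z(E, q) = -4 + q/4 (Z(E, q) = -4 + (1*q)/4 = -4 + q/4)
r(d, U) = 1/(-4 + U/4)
3067582 - r(-309, 0*(-136)) = 3067582 - 4/(-16 + 0*(-136)) = 3067582 - 4/(-16 + 0) = 3067582 - 4/(-16) = 3067582 - 4*(-1)/16 = 3067582 - 1*(-¼) = 3067582 + ¼ = 12270329/4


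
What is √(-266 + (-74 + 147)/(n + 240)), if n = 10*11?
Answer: I*√1302378/70 ≈ 16.303*I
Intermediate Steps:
n = 110
√(-266 + (-74 + 147)/(n + 240)) = √(-266 + (-74 + 147)/(110 + 240)) = √(-266 + 73/350) = √(-93027/350) = I*√1302378/70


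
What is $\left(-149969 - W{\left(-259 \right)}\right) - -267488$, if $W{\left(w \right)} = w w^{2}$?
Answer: $17491498$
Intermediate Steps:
$W{\left(w \right)} = w^{3}$
$\left(-149969 - W{\left(-259 \right)}\right) - -267488 = \left(-149969 - \left(-259\right)^{3}\right) - -267488 = \left(-149969 - -17373979\right) + 267488 = \left(-149969 + 17373979\right) + 267488 = 17224010 + 267488 = 17491498$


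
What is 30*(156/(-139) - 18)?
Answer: -79740/139 ≈ -573.67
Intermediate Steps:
30*(156/(-139) - 18) = 30*(156*(-1/139) - 18) = 30*(-156/139 - 18) = 30*(-2658/139) = -79740/139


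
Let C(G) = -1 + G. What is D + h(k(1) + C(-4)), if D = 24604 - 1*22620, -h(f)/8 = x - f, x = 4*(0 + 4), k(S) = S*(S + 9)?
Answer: 1896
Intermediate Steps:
k(S) = S*(9 + S)
x = 16 (x = 4*4 = 16)
h(f) = -128 + 8*f (h(f) = -8*(16 - f) = -128 + 8*f)
D = 1984 (D = 24604 - 22620 = 1984)
D + h(k(1) + C(-4)) = 1984 + (-128 + 8*(1*(9 + 1) + (-1 - 4))) = 1984 + (-128 + 8*(1*10 - 5)) = 1984 + (-128 + 8*(10 - 5)) = 1984 + (-128 + 8*5) = 1984 + (-128 + 40) = 1984 - 88 = 1896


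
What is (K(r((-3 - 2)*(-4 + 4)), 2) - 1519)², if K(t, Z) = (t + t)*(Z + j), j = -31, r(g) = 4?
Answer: 3066001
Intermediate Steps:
K(t, Z) = 2*t*(-31 + Z) (K(t, Z) = (t + t)*(Z - 31) = (2*t)*(-31 + Z) = 2*t*(-31 + Z))
(K(r((-3 - 2)*(-4 + 4)), 2) - 1519)² = (2*4*(-31 + 2) - 1519)² = (2*4*(-29) - 1519)² = (-232 - 1519)² = (-1751)² = 3066001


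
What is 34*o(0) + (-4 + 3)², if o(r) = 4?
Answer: 137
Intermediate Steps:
34*o(0) + (-4 + 3)² = 34*4 + (-4 + 3)² = 136 + (-1)² = 136 + 1 = 137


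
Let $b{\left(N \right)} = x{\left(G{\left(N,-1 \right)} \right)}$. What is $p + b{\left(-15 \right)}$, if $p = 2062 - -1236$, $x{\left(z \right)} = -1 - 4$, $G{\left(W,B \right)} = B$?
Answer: $3293$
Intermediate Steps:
$x{\left(z \right)} = -5$
$b{\left(N \right)} = -5$
$p = 3298$ ($p = 2062 + 1236 = 3298$)
$p + b{\left(-15 \right)} = 3298 - 5 = 3293$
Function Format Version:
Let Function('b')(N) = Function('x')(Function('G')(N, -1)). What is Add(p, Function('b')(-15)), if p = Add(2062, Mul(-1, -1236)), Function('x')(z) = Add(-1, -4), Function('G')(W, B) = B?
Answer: 3293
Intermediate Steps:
Function('x')(z) = -5
Function('b')(N) = -5
p = 3298 (p = Add(2062, 1236) = 3298)
Add(p, Function('b')(-15)) = Add(3298, -5) = 3293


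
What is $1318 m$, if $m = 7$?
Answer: $9226$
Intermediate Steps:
$1318 m = 1318 \cdot 7 = 9226$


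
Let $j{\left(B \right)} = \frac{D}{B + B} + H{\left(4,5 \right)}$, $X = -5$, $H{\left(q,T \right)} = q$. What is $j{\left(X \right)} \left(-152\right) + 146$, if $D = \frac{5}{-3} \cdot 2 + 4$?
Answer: $- \frac{6778}{15} \approx -451.87$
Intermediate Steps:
$D = \frac{2}{3}$ ($D = 5 \left(- \frac{1}{3}\right) 2 + 4 = \left(- \frac{5}{3}\right) 2 + 4 = - \frac{10}{3} + 4 = \frac{2}{3} \approx 0.66667$)
$j{\left(B \right)} = 4 + \frac{1}{3 B}$ ($j{\left(B \right)} = \frac{1}{B + B} \frac{2}{3} + 4 = \frac{1}{2 B} \frac{2}{3} + 4 = \frac{1}{3 B} + 4 = 4 + \frac{1}{3 B}$)
$j{\left(X \right)} \left(-152\right) + 146 = \left(4 + \frac{1}{3 \left(-5\right)}\right) \left(-152\right) + 146 = \left(4 + \frac{1}{3} \left(- \frac{1}{5}\right)\right) \left(-152\right) + 146 = \left(4 - \frac{1}{15}\right) \left(-152\right) + 146 = \frac{59}{15} \left(-152\right) + 146 = - \frac{8968}{15} + 146 = - \frac{6778}{15}$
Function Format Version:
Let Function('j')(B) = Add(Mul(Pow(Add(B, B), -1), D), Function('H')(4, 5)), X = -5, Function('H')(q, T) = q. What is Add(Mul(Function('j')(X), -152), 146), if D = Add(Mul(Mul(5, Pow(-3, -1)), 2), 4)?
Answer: Rational(-6778, 15) ≈ -451.87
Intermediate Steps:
D = Rational(2, 3) (D = Add(Mul(Mul(5, Rational(-1, 3)), 2), 4) = Add(Mul(Rational(-5, 3), 2), 4) = Add(Rational(-10, 3), 4) = Rational(2, 3) ≈ 0.66667)
Function('j')(B) = Add(4, Mul(Rational(1, 3), Pow(B, -1))) (Function('j')(B) = Add(Mul(Pow(Add(B, B), -1), Rational(2, 3)), 4) = Add(Mul(Pow(Mul(2, B), -1), Rational(2, 3)), 4) = Add(Mul(Mul(Rational(1, 2), Pow(B, -1)), Rational(2, 3)), 4) = Add(Mul(Rational(1, 3), Pow(B, -1)), 4) = Add(4, Mul(Rational(1, 3), Pow(B, -1))))
Add(Mul(Function('j')(X), -152), 146) = Add(Mul(Add(4, Mul(Rational(1, 3), Pow(-5, -1))), -152), 146) = Add(Mul(Add(4, Mul(Rational(1, 3), Rational(-1, 5))), -152), 146) = Add(Mul(Add(4, Rational(-1, 15)), -152), 146) = Add(Mul(Rational(59, 15), -152), 146) = Add(Rational(-8968, 15), 146) = Rational(-6778, 15)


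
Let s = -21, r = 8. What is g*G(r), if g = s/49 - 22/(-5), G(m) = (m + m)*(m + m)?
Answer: 35584/35 ≈ 1016.7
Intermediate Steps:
G(m) = 4*m² (G(m) = (2*m)*(2*m) = 4*m²)
g = 139/35 (g = -21/49 - 22/(-5) = -21*1/49 - 22*(-⅕) = -3/7 + 22/5 = 139/35 ≈ 3.9714)
g*G(r) = 139*(4*8²)/35 = 139*(4*64)/35 = (139/35)*256 = 35584/35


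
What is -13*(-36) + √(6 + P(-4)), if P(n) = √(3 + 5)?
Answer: 468 + √(6 + 2*√2) ≈ 470.97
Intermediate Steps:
P(n) = 2*√2 (P(n) = √8 = 2*√2)
-13*(-36) + √(6 + P(-4)) = -13*(-36) + √(6 + 2*√2) = 468 + √(6 + 2*√2)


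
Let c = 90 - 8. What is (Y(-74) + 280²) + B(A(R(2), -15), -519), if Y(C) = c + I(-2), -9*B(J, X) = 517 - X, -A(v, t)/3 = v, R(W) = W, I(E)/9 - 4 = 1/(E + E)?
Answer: 2822423/36 ≈ 78401.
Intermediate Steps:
I(E) = 36 + 9/(2*E) (I(E) = 36 + 9/(E + E) = 36 + 9/((2*E)) = 36 + 9*(1/(2*E)) = 36 + 9/(2*E))
A(v, t) = -3*v
c = 82
B(J, X) = -517/9 + X/9 (B(J, X) = -(517 - X)/9 = -517/9 + X/9)
Y(C) = 463/4 (Y(C) = 82 + (36 + (9/2)/(-2)) = 82 + (36 + (9/2)*(-½)) = 82 + (36 - 9/4) = 82 + 135/4 = 463/4)
(Y(-74) + 280²) + B(A(R(2), -15), -519) = (463/4 + 280²) + (-517/9 + (⅑)*(-519)) = (463/4 + 78400) + (-517/9 - 173/3) = 314063/4 - 1036/9 = 2822423/36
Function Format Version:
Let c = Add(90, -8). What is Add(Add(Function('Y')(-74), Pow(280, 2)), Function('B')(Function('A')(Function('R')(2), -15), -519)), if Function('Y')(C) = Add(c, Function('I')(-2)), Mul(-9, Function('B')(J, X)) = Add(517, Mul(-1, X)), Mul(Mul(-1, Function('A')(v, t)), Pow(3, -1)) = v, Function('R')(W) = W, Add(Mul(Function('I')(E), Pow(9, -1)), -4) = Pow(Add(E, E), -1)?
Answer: Rational(2822423, 36) ≈ 78401.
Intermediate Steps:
Function('I')(E) = Add(36, Mul(Rational(9, 2), Pow(E, -1))) (Function('I')(E) = Add(36, Mul(9, Pow(Add(E, E), -1))) = Add(36, Mul(9, Pow(Mul(2, E), -1))) = Add(36, Mul(9, Mul(Rational(1, 2), Pow(E, -1)))) = Add(36, Mul(Rational(9, 2), Pow(E, -1))))
Function('A')(v, t) = Mul(-3, v)
c = 82
Function('B')(J, X) = Add(Rational(-517, 9), Mul(Rational(1, 9), X)) (Function('B')(J, X) = Mul(Rational(-1, 9), Add(517, Mul(-1, X))) = Add(Rational(-517, 9), Mul(Rational(1, 9), X)))
Function('Y')(C) = Rational(463, 4) (Function('Y')(C) = Add(82, Add(36, Mul(Rational(9, 2), Pow(-2, -1)))) = Add(82, Add(36, Mul(Rational(9, 2), Rational(-1, 2)))) = Add(82, Add(36, Rational(-9, 4))) = Add(82, Rational(135, 4)) = Rational(463, 4))
Add(Add(Function('Y')(-74), Pow(280, 2)), Function('B')(Function('A')(Function('R')(2), -15), -519)) = Add(Add(Rational(463, 4), Pow(280, 2)), Add(Rational(-517, 9), Mul(Rational(1, 9), -519))) = Add(Add(Rational(463, 4), 78400), Add(Rational(-517, 9), Rational(-173, 3))) = Add(Rational(314063, 4), Rational(-1036, 9)) = Rational(2822423, 36)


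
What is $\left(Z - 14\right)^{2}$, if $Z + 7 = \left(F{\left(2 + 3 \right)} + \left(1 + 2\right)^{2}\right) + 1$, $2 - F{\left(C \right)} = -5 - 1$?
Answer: $9$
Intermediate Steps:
$F{\left(C \right)} = 8$ ($F{\left(C \right)} = 2 - \left(-5 - 1\right) = 2 - -6 = 2 + 6 = 8$)
$Z = 11$ ($Z = -7 + \left(\left(8 + \left(1 + 2\right)^{2}\right) + 1\right) = -7 + \left(\left(8 + 3^{2}\right) + 1\right) = -7 + \left(\left(8 + 9\right) + 1\right) = -7 + \left(17 + 1\right) = -7 + 18 = 11$)
$\left(Z - 14\right)^{2} = \left(11 - 14\right)^{2} = \left(-3\right)^{2} = 9$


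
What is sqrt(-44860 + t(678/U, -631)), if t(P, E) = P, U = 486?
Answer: I*sqrt(3633547)/9 ≈ 211.8*I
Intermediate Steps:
sqrt(-44860 + t(678/U, -631)) = sqrt(-44860 + 678/486) = sqrt(-44860 + 678*(1/486)) = sqrt(-44860 + 113/81) = sqrt(-3633547/81) = I*sqrt(3633547)/9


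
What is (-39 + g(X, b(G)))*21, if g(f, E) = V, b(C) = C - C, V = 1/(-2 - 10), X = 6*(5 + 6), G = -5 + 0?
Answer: -3283/4 ≈ -820.75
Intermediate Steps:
G = -5
X = 66 (X = 6*11 = 66)
V = -1/12 (V = 1/(-12) = -1/12 ≈ -0.083333)
b(C) = 0
g(f, E) = -1/12
(-39 + g(X, b(G)))*21 = (-39 - 1/12)*21 = -469/12*21 = -3283/4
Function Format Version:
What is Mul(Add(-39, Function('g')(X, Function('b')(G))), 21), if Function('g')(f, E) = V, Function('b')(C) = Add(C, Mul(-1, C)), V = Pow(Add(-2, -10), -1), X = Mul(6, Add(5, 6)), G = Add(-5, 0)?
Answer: Rational(-3283, 4) ≈ -820.75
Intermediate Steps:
G = -5
X = 66 (X = Mul(6, 11) = 66)
V = Rational(-1, 12) (V = Pow(-12, -1) = Rational(-1, 12) ≈ -0.083333)
Function('b')(C) = 0
Function('g')(f, E) = Rational(-1, 12)
Mul(Add(-39, Function('g')(X, Function('b')(G))), 21) = Mul(Add(-39, Rational(-1, 12)), 21) = Mul(Rational(-469, 12), 21) = Rational(-3283, 4)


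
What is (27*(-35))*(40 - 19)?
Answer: -19845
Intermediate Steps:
(27*(-35))*(40 - 19) = -945*21 = -19845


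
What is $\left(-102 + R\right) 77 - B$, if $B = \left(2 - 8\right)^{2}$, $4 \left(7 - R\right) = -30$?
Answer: $- \frac{13547}{2} \approx -6773.5$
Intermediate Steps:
$R = \frac{29}{2}$ ($R = 7 - - \frac{15}{2} = 7 + \frac{15}{2} = \frac{29}{2} \approx 14.5$)
$B = 36$ ($B = \left(-6\right)^{2} = 36$)
$\left(-102 + R\right) 77 - B = \left(-102 + \frac{29}{2}\right) 77 - 36 = \left(- \frac{175}{2}\right) 77 - 36 = - \frac{13475}{2} - 36 = - \frac{13547}{2}$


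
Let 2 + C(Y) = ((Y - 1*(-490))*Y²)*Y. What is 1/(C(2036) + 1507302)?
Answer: 1/21318993536356 ≈ 4.6907e-14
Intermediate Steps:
C(Y) = -2 + Y³*(490 + Y) (C(Y) = -2 + ((Y - 1*(-490))*Y²)*Y = -2 + ((Y + 490)*Y²)*Y = -2 + ((490 + Y)*Y²)*Y = -2 + (Y²*(490 + Y))*Y = -2 + Y³*(490 + Y))
1/(C(2036) + 1507302) = 1/((-2 + 2036⁴ + 490*2036³) + 1507302) = 1/((-2 + 17183478927616 + 490*8439822656) + 1507302) = 1/((-2 + 17183478927616 + 4135513101440) + 1507302) = 1/(21318992029054 + 1507302) = 1/21318993536356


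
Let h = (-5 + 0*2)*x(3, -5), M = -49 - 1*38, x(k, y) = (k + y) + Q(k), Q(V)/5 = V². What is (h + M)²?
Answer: 91204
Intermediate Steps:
Q(V) = 5*V²
x(k, y) = k + y + 5*k² (x(k, y) = (k + y) + 5*k² = k + y + 5*k²)
M = -87 (M = -49 - 38 = -87)
h = -215 (h = (-5 + 0*2)*(3 - 5 + 5*3²) = (-5 + 0)*(3 - 5 + 5*9) = -5*(3 - 5 + 45) = -5*43 = -215)
(h + M)² = (-215 - 87)² = (-302)² = 91204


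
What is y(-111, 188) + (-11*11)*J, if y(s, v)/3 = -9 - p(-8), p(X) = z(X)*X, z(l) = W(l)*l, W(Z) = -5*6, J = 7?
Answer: 4886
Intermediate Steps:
W(Z) = -30
z(l) = -30*l
p(X) = -30*X² (p(X) = (-30*X)*X = -30*X²)
y(s, v) = 5733 (y(s, v) = 3*(-9 - (-30)*(-8)²) = 3*(-9 - (-30)*64) = 3*(-9 - 1*(-1920)) = 3*(-9 + 1920) = 3*1911 = 5733)
y(-111, 188) + (-11*11)*J = 5733 - 11*11*7 = 5733 - 121*7 = 5733 - 847 = 4886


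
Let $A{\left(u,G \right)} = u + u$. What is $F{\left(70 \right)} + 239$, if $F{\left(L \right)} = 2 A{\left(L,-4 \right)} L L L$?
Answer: $96040239$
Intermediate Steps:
$A{\left(u,G \right)} = 2 u$
$F{\left(L \right)} = 4 L^{4}$ ($F{\left(L \right)} = 2 \cdot 2 L L L L = 4 L L^{2} L = 4 L L^{3} = 4 L^{4}$)
$F{\left(70 \right)} + 239 = 4 \cdot 70^{4} + 239 = 4 \cdot 24010000 + 239 = 96040000 + 239 = 96040239$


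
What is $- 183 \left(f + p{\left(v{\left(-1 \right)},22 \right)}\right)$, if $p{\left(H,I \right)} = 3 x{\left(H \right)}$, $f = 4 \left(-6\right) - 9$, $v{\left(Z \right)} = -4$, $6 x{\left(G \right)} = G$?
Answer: $6405$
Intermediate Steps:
$x{\left(G \right)} = \frac{G}{6}$
$f = -33$ ($f = -24 - 9 = -33$)
$p{\left(H,I \right)} = \frac{H}{2}$ ($p{\left(H,I \right)} = 3 \frac{H}{6} = \frac{H}{2}$)
$- 183 \left(f + p{\left(v{\left(-1 \right)},22 \right)}\right) = - 183 \left(-33 + \frac{1}{2} \left(-4\right)\right) = - 183 \left(-33 - 2\right) = \left(-183\right) \left(-35\right) = 6405$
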